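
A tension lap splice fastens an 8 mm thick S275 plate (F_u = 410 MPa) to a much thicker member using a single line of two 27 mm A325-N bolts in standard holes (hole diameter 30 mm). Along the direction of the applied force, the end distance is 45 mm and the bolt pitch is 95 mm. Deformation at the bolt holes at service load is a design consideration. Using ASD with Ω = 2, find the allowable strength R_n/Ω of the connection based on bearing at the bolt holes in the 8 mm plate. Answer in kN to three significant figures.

Per bolt r_n = 1.2 l_c t F_u ≤ 2.4 d t F_u; upper limit = 2.4 × 27 × 8 × 410 / 1000 = 212.5 kN.
Edge bolt: l_c = 45 − 30/2 = 30 mm → 1.2 × 30 × 8 × 410 / 1000 = 118.1 → r_n = 118.1 kN.
Interior bolts: l_c = 95 − 30 = 65 mm → 1.2 × 65 × 8 × 410 / 1000 = 255.8 → r_n = 212.5 kN.
R_n = 1 × 118.1 + 1 × 212.5 = 330.6 kN.
Allowable strength R_n/Ω = 330.6 / 2 = 165 kN.

165 kN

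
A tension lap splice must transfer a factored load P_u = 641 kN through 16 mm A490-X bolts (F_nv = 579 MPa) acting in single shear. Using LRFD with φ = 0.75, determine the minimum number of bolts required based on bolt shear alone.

8 bolts

A_b = π·16²/4 = 201.1 mm².
Per-bolt design strength φR_n = 0.75 × 579 × 201.1 × 1 / 1000 = 87.31 kN.
n ≥ 641 / 87.31 = 7.342 → use 8 bolts.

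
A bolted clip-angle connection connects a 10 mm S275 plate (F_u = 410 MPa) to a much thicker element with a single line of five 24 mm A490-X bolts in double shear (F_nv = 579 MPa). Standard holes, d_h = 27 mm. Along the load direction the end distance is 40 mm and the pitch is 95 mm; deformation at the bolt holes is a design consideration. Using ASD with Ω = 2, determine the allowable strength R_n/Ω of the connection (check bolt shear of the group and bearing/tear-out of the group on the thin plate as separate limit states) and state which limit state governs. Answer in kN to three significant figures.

Bolt shear: A_b = π·24²/4 = 452.4 mm²; R_n = 579 × 452.4 × 5 × 2 / 1000 = 2619 kN → 2619 / 2 = 1310 kN.
Bearing (1.2 l_c t F_u ≤ 2.4 d t F_u): upper limit = 2.4·24·10·410 / 1000 = 236.2 kN.
  Edge l_c = 40 − 27/2 = 26.5 → r_n = 130.4 kN; interior l_c = 95 − 27 = 68 → r_n = 236.2 kN.
  R_n,bearing = 1·130.4 + 4·236.2 = 1075 kN → 1075 / 2 = 538 kN.
Bearing governs: 538 kN.

538 kN (bearing governs)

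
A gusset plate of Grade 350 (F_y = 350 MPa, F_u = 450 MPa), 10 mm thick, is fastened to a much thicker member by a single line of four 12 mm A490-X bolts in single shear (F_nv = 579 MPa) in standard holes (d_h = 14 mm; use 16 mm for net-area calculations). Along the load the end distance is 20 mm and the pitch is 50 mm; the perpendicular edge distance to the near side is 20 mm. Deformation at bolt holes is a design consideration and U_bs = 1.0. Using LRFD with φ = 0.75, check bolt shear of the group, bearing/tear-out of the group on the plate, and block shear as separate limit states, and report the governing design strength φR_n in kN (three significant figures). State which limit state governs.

196 kN (bolt shear governs)

Bolt shear: A_b = π·12²/4 = 113.1 mm²; R_n = 579 × 113.1 × 4 × 1 / 1000 = 261.9 kN → 0.75 × 261.9 = 196 kN.
Bearing: edge l_c = 13, r_n = 70.2 kN; interior l_c = 36, r_n = 129.6 kN; R_n = 70.2 + 3·129.6 = 459 kN → 344 kN.
Block shear: A_gv = 1700, A_nv = 1140, A_nt = 120 mm²; R_n = min(0.6F_uA_nv, 0.6F_yA_gv) + U_bs·F_u·A_nt = 361.8 kN → 271 kN.
Bolt shear governs: 196 kN.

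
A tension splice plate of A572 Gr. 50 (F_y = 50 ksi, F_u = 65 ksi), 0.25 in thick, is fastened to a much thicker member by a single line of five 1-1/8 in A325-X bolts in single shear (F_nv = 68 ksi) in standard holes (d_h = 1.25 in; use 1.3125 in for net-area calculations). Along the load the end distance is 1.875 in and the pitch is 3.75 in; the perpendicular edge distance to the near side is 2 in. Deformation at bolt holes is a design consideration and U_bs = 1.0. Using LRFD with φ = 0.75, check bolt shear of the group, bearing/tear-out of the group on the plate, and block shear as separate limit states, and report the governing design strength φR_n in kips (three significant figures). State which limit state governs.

96.6 kips (block shear governs)

Bolt shear: A_b = π·1.125²/4 = 0.994 in²; R_n = 68 × 0.994 × 5 × 1 = 338 kips → 0.75 × 338 = 253 kips.
Bearing: edge l_c = 1.25, r_n = 24.38 kips; interior l_c = 2.5, r_n = 43.87 kips; R_n = 24.38 + 4·43.87 = 199.9 kips → 150 kips.
Block shear: A_gv = 4.219, A_nv = 2.742, A_nt = 0.3359 in²; R_n = min(0.6F_uA_nv, 0.6F_yA_gv) + U_bs·F_u·A_nt = 128.8 kips → 96.6 kips.
Block shear governs: 96.6 kips.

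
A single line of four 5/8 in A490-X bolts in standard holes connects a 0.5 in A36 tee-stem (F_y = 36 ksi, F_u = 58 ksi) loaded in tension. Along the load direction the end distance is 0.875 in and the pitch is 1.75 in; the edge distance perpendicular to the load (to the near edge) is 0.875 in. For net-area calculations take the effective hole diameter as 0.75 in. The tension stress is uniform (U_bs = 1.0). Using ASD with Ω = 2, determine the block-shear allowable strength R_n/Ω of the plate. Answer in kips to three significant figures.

Shear plane L_v = 0.875 + 3·1.75 = 6.125 in; A_gv = 6.125 × 0.5 = 3.062 in².
A_nv = (6.125 − 3.5·0.75) × 0.5 = 1.75 in².
A_nt = (0.875 − 0.5·0.75) × 0.5 = 0.25 in².
0.6 F_u A_nv = 60.9 kips; 0.6 F_y A_gv = 66.15 kips → shear rupture governs the shear term.
R_n = 60.9 + 1.0 × 58 × 0.25 = 75.4 kips.
Allowable strength R_n/Ω = 75.4 / 2 = 37.7 kips.

37.7 kips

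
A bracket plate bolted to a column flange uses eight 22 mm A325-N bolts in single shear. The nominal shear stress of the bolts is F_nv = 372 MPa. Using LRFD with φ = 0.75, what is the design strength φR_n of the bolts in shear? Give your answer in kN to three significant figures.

848 kN

A_b = π × 22² / 4 = 380.1 mm².
R_n = F_nv · A_b · n · n_s = 372 × 380.1 × 8 × 1 / 1000 = 1131 kN.
Design strength φR_n = 0.75 × 1131 = 848 kN.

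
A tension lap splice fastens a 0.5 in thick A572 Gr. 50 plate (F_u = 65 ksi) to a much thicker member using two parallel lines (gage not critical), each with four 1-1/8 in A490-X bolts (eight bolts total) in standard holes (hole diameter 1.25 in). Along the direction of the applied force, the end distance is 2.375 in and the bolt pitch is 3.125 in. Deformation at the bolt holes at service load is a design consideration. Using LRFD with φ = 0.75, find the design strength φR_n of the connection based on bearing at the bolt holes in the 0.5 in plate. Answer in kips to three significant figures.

Per bolt r_n = 1.2 l_c t F_u ≤ 2.4 d t F_u; upper limit = 2.4 × 1.125 × 0.5 × 65 = 87.75 kips.
Edge bolt: l_c = 2.375 − 1.25/2 = 1.75 in → 1.2 × 1.75 × 0.5 × 65 = 68.25 → r_n = 68.25 kips.
Interior bolts: l_c = 3.125 − 1.25 = 1.875 in → 1.2 × 1.875 × 0.5 × 65 = 73.12 → r_n = 73.12 kips.
R_n = 2 × 68.25 + 6 × 73.12 = 575.2 kips.
Design strength φR_n = 0.75 × 575.2 = 431 kips.

431 kips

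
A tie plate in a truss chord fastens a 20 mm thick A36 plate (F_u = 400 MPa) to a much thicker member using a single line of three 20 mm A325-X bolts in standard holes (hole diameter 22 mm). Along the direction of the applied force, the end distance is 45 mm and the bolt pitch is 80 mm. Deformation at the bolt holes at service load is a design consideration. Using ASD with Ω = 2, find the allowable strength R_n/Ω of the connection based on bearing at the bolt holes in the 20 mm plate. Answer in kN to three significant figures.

547 kN

Per bolt r_n = 1.2 l_c t F_u ≤ 2.4 d t F_u; upper limit = 2.4 × 20 × 20 × 400 / 1000 = 384 kN.
Edge bolt: l_c = 45 − 22/2 = 34 mm → 1.2 × 34 × 20 × 400 / 1000 = 326.4 → r_n = 326.4 kN.
Interior bolts: l_c = 80 − 22 = 58 mm → 1.2 × 58 × 20 × 400 / 1000 = 556.8 → r_n = 384 kN.
R_n = 1 × 326.4 + 2 × 384 = 1094 kN.
Allowable strength R_n/Ω = 1094 / 2 = 547 kN.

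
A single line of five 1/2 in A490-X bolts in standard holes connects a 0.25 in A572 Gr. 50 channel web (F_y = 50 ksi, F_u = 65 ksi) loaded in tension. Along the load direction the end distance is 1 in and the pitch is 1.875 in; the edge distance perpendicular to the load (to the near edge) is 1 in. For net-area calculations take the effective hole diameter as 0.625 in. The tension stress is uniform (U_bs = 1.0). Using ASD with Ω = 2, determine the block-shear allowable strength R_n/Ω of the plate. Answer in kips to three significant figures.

Shear plane L_v = 1 + 4·1.875 = 8.5 in; A_gv = 8.5 × 0.25 = 2.125 in².
A_nv = (8.5 − 4.5·0.625) × 0.25 = 1.422 in².
A_nt = (1 − 0.5·0.625) × 0.25 = 0.1719 in².
0.6 F_u A_nv = 55.45 kips; 0.6 F_y A_gv = 63.75 kips → shear rupture governs the shear term.
R_n = 55.45 + 1.0 × 65 × 0.1719 = 66.62 kips.
Allowable strength R_n/Ω = 66.62 / 2 = 33.3 kips.

33.3 kips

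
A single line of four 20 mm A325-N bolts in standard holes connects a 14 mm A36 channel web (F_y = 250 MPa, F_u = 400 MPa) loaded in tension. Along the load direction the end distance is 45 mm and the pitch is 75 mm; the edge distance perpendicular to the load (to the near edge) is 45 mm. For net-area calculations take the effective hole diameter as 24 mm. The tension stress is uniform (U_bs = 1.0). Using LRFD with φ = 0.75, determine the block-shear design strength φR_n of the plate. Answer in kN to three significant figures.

564 kN

Shear plane L_v = 45 + 3·75 = 270 mm; A_gv = 270 × 14 = 3780 mm².
A_nv = (270 − 3.5·24) × 14 = 2604 mm².
A_nt = (45 − 0.5·24) × 14 = 462 mm².
0.6 F_u A_nv = 625 kN; 0.6 F_y A_gv = 567 kN → shear yielding governs the shear term.
R_n = 567 + 1.0 × 400 × 462 / 1000 = 751.8 kN.
Design strength φR_n = 0.75 × 751.8 = 564 kN.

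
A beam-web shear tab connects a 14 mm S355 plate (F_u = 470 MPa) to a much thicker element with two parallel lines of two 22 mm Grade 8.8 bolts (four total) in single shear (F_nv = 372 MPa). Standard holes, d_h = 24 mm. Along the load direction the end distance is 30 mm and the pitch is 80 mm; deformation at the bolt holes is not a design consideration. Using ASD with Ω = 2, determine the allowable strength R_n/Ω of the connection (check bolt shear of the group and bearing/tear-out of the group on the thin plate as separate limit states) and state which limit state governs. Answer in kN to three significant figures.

283 kN (bolt shear governs)

Bolt shear: A_b = π·22²/4 = 380.1 mm²; R_n = 372 × 380.1 × 4 × 1 / 1000 = 565.6 kN → 565.6 / 2 = 283 kN.
Bearing (1.5 l_c t F_u ≤ 3.0 d t F_u): upper limit = 3.0·22·14·470 / 1000 = 434.3 kN.
  Edge l_c = 30 − 24/2 = 18 → r_n = 177.7 kN; interior l_c = 80 − 24 = 56 → r_n = 434.3 kN.
  R_n,bearing = 2·177.7 + 2·434.3 = 1224 kN → 1224 / 2 = 612 kN.
Bolt shear governs: 283 kN.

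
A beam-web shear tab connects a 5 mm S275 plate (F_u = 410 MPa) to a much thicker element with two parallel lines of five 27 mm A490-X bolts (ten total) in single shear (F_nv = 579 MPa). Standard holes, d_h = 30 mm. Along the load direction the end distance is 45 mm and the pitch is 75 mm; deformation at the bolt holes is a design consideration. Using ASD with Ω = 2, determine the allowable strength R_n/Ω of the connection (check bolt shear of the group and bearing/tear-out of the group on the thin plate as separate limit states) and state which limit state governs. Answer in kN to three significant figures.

517 kN (bearing governs)

Bolt shear: A_b = π·27²/4 = 572.6 mm²; R_n = 579 × 572.6 × 10 × 1 / 1000 = 3315 kN → 3315 / 2 = 1660 kN.
Bearing (1.2 l_c t F_u ≤ 2.4 d t F_u): upper limit = 2.4·27·5·410 / 1000 = 132.8 kN.
  Edge l_c = 45 − 30/2 = 30 → r_n = 73.8 kN; interior l_c = 75 − 30 = 45 → r_n = 110.7 kN.
  R_n,bearing = 2·73.8 + 8·110.7 = 1033 kN → 1033 / 2 = 517 kN.
Bearing governs: 517 kN.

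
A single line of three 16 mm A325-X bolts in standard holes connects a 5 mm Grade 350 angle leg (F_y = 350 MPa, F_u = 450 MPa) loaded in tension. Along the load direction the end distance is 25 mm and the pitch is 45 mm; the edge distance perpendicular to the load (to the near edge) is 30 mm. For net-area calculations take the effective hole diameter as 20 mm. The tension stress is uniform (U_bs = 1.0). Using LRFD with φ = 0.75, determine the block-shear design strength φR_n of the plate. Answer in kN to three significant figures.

Shear plane L_v = 25 + 2·45 = 115 mm; A_gv = 115 × 5 = 575 mm².
A_nv = (115 − 2.5·20) × 5 = 325 mm².
A_nt = (30 − 0.5·20) × 5 = 100 mm².
0.6 F_u A_nv = 87.75 kN; 0.6 F_y A_gv = 120.8 kN → shear rupture governs the shear term.
R_n = 87.75 + 1.0 × 450 × 100 / 1000 = 132.8 kN.
Design strength φR_n = 0.75 × 132.8 = 99.6 kN.

99.6 kN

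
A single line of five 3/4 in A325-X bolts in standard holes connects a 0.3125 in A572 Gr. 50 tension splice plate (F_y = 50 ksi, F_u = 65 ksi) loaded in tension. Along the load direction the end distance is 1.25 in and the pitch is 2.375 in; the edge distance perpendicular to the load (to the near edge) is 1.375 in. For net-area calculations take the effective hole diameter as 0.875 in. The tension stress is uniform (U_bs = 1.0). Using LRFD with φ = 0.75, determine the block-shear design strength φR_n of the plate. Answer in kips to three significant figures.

Shear plane L_v = 1.25 + 4·2.375 = 10.75 in; A_gv = 10.75 × 0.3125 = 3.359 in².
A_nv = (10.75 − 4.5·0.875) × 0.3125 = 2.129 in².
A_nt = (1.375 − 0.5·0.875) × 0.3125 = 0.293 in².
0.6 F_u A_nv = 83.03 kips; 0.6 F_y A_gv = 100.8 kips → shear rupture governs the shear term.
R_n = 83.03 + 1.0 × 65 × 0.293 = 102.1 kips.
Design strength φR_n = 0.75 × 102.1 = 76.6 kips.

76.6 kips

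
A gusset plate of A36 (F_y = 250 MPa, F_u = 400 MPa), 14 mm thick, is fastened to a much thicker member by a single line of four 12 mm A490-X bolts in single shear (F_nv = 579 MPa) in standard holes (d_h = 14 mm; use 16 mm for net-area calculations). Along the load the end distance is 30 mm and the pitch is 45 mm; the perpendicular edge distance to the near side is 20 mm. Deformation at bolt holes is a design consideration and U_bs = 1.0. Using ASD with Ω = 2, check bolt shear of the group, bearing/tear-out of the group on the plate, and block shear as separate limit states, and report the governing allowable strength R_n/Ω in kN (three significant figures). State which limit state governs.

Bolt shear: A_b = π·12²/4 = 113.1 mm²; R_n = 579 × 113.1 × 4 × 1 / 1000 = 261.9 kN → 261.9 / 2 = 131 kN.
Bearing: edge l_c = 23, r_n = 154.6 kN; interior l_c = 31, r_n = 161.3 kN; R_n = 154.6 + 3·161.3 = 638.4 kN → 319 kN.
Block shear: A_gv = 2310, A_nv = 1526, A_nt = 168 mm²; R_n = min(0.6F_uA_nv, 0.6F_yA_gv) + U_bs·F_u·A_nt = 413.7 kN → 207 kN.
Bolt shear governs: 131 kN.

131 kN (bolt shear governs)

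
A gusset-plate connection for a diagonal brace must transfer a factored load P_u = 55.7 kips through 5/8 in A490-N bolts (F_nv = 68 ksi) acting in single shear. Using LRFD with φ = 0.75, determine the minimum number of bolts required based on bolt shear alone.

4 bolts

A_b = π·0.625²/4 = 0.3068 in².
Per-bolt design strength φR_n = 0.75 × 68 × 0.3068 × 1 = 15.65 kips.
n ≥ 55.7 / 15.65 = 3.56 → use 4 bolts.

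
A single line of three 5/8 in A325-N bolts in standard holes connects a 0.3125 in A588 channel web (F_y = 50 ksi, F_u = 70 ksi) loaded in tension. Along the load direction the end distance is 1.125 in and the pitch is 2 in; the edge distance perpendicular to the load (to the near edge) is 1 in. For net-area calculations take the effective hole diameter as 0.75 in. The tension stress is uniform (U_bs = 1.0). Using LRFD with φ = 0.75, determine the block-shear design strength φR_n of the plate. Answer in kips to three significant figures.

42.2 kips

Shear plane L_v = 1.125 + 2·2 = 5.125 in; A_gv = 5.125 × 0.3125 = 1.602 in².
A_nv = (5.125 − 2.5·0.75) × 0.3125 = 1.016 in².
A_nt = (1 − 0.5·0.75) × 0.3125 = 0.1953 in².
0.6 F_u A_nv = 42.66 kips; 0.6 F_y A_gv = 48.05 kips → shear rupture governs the shear term.
R_n = 42.66 + 1.0 × 70 × 0.1953 = 56.33 kips.
Design strength φR_n = 0.75 × 56.33 = 42.2 kips.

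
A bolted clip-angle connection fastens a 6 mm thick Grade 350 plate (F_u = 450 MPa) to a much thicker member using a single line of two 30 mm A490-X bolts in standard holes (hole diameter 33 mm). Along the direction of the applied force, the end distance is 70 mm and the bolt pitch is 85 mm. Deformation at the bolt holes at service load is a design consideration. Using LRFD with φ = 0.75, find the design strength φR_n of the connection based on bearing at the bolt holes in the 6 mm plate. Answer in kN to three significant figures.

256 kN

Per bolt r_n = 1.2 l_c t F_u ≤ 2.4 d t F_u; upper limit = 2.4 × 30 × 6 × 450 / 1000 = 194.4 kN.
Edge bolt: l_c = 70 − 33/2 = 53.5 mm → 1.2 × 53.5 × 6 × 450 / 1000 = 173.3 → r_n = 173.3 kN.
Interior bolts: l_c = 85 − 33 = 52 mm → 1.2 × 52 × 6 × 450 / 1000 = 168.5 → r_n = 168.5 kN.
R_n = 1 × 173.3 + 1 × 168.5 = 341.8 kN.
Design strength φR_n = 0.75 × 341.8 = 256 kN.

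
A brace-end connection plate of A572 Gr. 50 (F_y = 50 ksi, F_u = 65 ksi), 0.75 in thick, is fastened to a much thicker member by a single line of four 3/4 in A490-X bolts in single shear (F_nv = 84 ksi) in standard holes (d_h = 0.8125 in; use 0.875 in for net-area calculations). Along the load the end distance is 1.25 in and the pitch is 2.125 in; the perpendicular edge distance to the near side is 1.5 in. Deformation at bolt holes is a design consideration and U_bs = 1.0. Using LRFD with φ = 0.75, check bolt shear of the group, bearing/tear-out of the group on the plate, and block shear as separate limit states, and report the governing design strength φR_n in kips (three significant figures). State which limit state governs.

111 kips (bolt shear governs)

Bolt shear: A_b = π·0.75²/4 = 0.4418 in²; R_n = 84 × 0.4418 × 4 × 1 = 148.4 kips → 0.75 × 148.4 = 111 kips.
Bearing: edge l_c = 0.8438, r_n = 49.36 kips; interior l_c = 1.312, r_n = 76.78 kips; R_n = 49.36 + 3·76.78 = 279.7 kips → 210 kips.
Block shear: A_gv = 5.719, A_nv = 3.422, A_nt = 0.7969 in²; R_n = min(0.6F_uA_nv, 0.6F_yA_gv) + U_bs·F_u·A_nt = 185.2 kips → 139 kips.
Bolt shear governs: 111 kips.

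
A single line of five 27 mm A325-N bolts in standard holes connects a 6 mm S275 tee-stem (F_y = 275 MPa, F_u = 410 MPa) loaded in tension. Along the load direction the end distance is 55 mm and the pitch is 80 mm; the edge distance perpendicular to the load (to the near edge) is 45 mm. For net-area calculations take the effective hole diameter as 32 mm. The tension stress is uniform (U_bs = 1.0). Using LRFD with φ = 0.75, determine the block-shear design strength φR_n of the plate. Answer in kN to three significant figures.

Shear plane L_v = 55 + 4·80 = 375 mm; A_gv = 375 × 6 = 2250 mm².
A_nv = (375 − 4.5·32) × 6 = 1386 mm².
A_nt = (45 − 0.5·32) × 6 = 174 mm².
0.6 F_u A_nv = 341 kN; 0.6 F_y A_gv = 371.2 kN → shear rupture governs the shear term.
R_n = 341 + 1.0 × 410 × 174 / 1000 = 412.3 kN.
Design strength φR_n = 0.75 × 412.3 = 309 kN.

309 kN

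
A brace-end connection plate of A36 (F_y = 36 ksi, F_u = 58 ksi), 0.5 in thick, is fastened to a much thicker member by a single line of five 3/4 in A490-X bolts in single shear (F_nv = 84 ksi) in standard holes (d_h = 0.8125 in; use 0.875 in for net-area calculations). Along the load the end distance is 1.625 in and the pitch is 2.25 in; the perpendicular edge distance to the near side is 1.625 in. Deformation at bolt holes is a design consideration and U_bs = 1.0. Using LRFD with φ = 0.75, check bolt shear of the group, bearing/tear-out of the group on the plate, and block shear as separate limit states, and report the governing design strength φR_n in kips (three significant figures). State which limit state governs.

Bolt shear: A_b = π·0.75²/4 = 0.4418 in²; R_n = 84 × 0.4418 × 5 × 1 = 185.6 kips → 0.75 × 185.6 = 139 kips.
Bearing: edge l_c = 1.219, r_n = 42.41 kips; interior l_c = 1.438, r_n = 50.02 kips; R_n = 42.41 + 4·50.02 = 242.5 kips → 182 kips.
Block shear: A_gv = 5.312, A_nv = 3.344, A_nt = 0.5938 in²; R_n = min(0.6F_uA_nv, 0.6F_yA_gv) + U_bs·F_u·A_nt = 149.2 kips → 112 kips.
Block shear governs: 112 kips.

112 kips (block shear governs)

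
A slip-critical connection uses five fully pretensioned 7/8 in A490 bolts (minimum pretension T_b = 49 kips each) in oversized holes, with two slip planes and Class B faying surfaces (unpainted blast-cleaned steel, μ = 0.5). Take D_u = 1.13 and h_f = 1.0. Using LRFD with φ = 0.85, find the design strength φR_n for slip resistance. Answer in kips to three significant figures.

235 kips

R_n = μ · D_u · h_f · T_b · n_s · n_b = 0.5 × 1.13 × 1.0 × 49 × 2 × 5 = 276.8 kips.
Design strength φR_n = 0.85 × 276.8 = 235 kips.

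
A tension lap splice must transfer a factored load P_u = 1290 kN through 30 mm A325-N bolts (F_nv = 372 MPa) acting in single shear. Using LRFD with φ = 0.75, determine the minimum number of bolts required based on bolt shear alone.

7 bolts

A_b = π·30²/4 = 706.9 mm².
Per-bolt design strength φR_n = 0.75 × 372 × 706.9 × 1 / 1000 = 197.2 kN.
n ≥ 1290 / 197.2 = 6.541 → use 7 bolts.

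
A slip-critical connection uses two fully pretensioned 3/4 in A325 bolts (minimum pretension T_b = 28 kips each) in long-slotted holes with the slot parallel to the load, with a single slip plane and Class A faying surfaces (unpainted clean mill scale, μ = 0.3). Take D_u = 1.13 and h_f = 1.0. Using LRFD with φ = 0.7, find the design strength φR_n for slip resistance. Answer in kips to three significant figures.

R_n = μ · D_u · h_f · T_b · n_s · n_b = 0.3 × 1.13 × 1.0 × 28 × 1 × 2 = 18.98 kips.
Design strength φR_n = 0.7 × 18.98 = 13.3 kips.

13.3 kips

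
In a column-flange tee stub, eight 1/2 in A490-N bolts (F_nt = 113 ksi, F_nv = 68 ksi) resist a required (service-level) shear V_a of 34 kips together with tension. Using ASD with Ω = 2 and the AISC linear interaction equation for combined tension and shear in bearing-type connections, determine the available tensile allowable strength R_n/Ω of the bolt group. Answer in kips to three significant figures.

A_b = π·0.5²/4 = 0.1963 in²; f_rv = 34 / (8 × 0.1963) = 21.65 ksi.
F'_nt = 1.3 F_nt − (Ω F_nt / F_nv) f_rv = 1.3·113 − (2·113/68)·21.65 = 74.96 ksi, capped at F_nt → F'_nt = 74.96 ksi.
R_n = F'_nt · A_b · n = 74.96 × 0.1963 × 8 = 117.7 kips.
Allowable strength R_n/Ω = 117.7 / 2 = 58.9 kips.

58.9 kips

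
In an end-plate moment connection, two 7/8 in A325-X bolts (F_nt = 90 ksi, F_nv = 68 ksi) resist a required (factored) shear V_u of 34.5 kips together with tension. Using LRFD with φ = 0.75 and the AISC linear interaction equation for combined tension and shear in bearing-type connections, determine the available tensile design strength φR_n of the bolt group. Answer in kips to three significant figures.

A_b = π·0.875²/4 = 0.6013 in²; f_rv = 34.5 / (2 × 0.6013) = 28.69 ksi.
F'_nt = 1.3 F_nt − (F_nt / φF_nv) f_rv = 1.3·90 − (90/(0.75·68))·28.69 = 66.38 ksi, capped at F_nt → F'_nt = 66.38 ksi.
R_n = F'_nt · A_b · n = 66.38 × 0.6013 × 2 = 79.83 kips.
Design strength φR_n = 0.75 × 79.83 = 59.9 kips.

59.9 kips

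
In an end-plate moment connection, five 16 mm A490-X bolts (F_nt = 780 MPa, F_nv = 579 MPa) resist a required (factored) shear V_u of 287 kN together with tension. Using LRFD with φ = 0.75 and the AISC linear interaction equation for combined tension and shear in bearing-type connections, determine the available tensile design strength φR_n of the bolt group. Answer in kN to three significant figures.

378 kN

A_b = π·16²/4 = 201.1 mm²; f_rv = 287 × 1000 / (5 × 201.1) = 285.5 MPa.
F'_nt = 1.3 F_nt − (F_nt / φF_nv) f_rv = 1.3·780 − (780/(0.75·579))·285.5 = 501.2 MPa, capped at F_nt → F'_nt = 501.2 MPa.
R_n = F'_nt · A_b · n = 501.2 × 201.1 × 5 / 1000 = 503.9 kN.
Design strength φR_n = 0.75 × 503.9 = 378 kN.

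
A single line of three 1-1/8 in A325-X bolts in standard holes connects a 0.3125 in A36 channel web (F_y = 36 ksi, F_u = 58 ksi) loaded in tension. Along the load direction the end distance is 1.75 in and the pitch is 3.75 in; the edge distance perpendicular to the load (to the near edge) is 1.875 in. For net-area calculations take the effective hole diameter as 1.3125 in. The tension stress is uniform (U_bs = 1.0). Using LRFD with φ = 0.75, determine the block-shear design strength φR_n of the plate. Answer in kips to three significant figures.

Shear plane L_v = 1.75 + 2·3.75 = 9.25 in; A_gv = 9.25 × 0.3125 = 2.891 in².
A_nv = (9.25 − 2.5·1.3125) × 0.3125 = 1.865 in².
A_nt = (1.875 − 0.5·1.3125) × 0.3125 = 0.3809 in².
0.6 F_u A_nv = 64.91 kips; 0.6 F_y A_gv = 62.44 kips → shear yielding governs the shear term.
R_n = 62.44 + 1.0 × 58 × 0.3809 = 84.53 kips.
Design strength φR_n = 0.75 × 84.53 = 63.4 kips.

63.4 kips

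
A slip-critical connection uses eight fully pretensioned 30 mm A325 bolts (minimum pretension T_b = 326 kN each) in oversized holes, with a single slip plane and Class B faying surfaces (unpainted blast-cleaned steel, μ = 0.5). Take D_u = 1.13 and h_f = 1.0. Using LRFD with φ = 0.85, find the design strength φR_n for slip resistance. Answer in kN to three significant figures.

R_n = μ · D_u · h_f · T_b · n_s · n_b = 0.5 × 1.13 × 1.0 × 326 × 1 × 8 = 1474 kN.
Design strength φR_n = 0.85 × 1474 = 1250 kN.

1250 kN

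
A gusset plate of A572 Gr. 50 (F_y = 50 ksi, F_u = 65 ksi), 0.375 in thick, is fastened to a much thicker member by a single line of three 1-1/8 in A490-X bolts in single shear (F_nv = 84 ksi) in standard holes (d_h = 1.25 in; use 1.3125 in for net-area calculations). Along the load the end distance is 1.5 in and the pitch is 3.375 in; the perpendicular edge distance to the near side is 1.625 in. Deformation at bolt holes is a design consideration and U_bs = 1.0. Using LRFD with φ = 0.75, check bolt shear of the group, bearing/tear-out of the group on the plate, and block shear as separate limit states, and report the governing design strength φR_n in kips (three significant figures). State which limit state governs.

72.2 kips (block shear governs)

Bolt shear: A_b = π·1.125²/4 = 0.994 in²; R_n = 84 × 0.994 × 3 × 1 = 250.5 kips → 0.75 × 250.5 = 188 kips.
Bearing: edge l_c = 0.875, r_n = 25.59 kips; interior l_c = 2.125, r_n = 62.16 kips; R_n = 25.59 + 2·62.16 = 149.9 kips → 112 kips.
Block shear: A_gv = 3.094, A_nv = 1.863, A_nt = 0.3633 in²; R_n = min(0.6F_uA_nv, 0.6F_yA_gv) + U_bs·F_u·A_nt = 96.28 kips → 72.2 kips.
Block shear governs: 72.2 kips.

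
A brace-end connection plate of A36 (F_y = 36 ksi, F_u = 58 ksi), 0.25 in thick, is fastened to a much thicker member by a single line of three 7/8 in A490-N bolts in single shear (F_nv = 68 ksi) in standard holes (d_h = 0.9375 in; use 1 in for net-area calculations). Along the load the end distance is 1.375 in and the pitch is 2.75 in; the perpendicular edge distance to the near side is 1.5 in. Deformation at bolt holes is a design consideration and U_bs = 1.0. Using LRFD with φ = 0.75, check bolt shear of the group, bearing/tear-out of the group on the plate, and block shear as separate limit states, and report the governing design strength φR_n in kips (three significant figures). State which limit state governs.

Bolt shear: A_b = π·0.875²/4 = 0.6013 in²; R_n = 68 × 0.6013 × 3 × 1 = 122.7 kips → 0.75 × 122.7 = 92 kips.
Bearing: edge l_c = 0.9062, r_n = 15.77 kips; interior l_c = 1.812, r_n = 30.45 kips; R_n = 15.77 + 2·30.45 = 76.67 kips → 57.5 kips.
Block shear: A_gv = 1.719, A_nv = 1.094, A_nt = 0.25 in²; R_n = min(0.6F_uA_nv, 0.6F_yA_gv) + U_bs·F_u·A_nt = 51.62 kips → 38.7 kips.
Block shear governs: 38.7 kips.

38.7 kips (block shear governs)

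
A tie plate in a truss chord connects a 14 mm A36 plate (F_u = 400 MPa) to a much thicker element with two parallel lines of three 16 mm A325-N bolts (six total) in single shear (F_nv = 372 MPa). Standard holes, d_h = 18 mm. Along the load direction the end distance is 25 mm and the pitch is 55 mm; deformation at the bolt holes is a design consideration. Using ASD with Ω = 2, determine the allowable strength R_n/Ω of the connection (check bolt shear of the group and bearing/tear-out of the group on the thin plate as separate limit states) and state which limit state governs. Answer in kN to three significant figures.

224 kN (bolt shear governs)

Bolt shear: A_b = π·16²/4 = 201.1 mm²; R_n = 372 × 201.1 × 6 × 1 / 1000 = 448.8 kN → 448.8 / 2 = 224 kN.
Bearing (1.2 l_c t F_u ≤ 2.4 d t F_u): upper limit = 2.4·16·14·400 / 1000 = 215 kN.
  Edge l_c = 25 − 18/2 = 16 → r_n = 107.5 kN; interior l_c = 55 − 18 = 37 → r_n = 215 kN.
  R_n,bearing = 2·107.5 + 4·215 = 1075 kN → 1075 / 2 = 538 kN.
Bolt shear governs: 224 kN.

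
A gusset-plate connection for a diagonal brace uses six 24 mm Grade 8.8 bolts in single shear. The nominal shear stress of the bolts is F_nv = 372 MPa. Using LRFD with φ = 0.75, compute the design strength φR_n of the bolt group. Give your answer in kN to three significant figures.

A_b = π × 24² / 4 = 452.4 mm².
R_n = F_nv · A_b · n · n_s = 372 × 452.4 × 6 × 1 / 1000 = 1010 kN.
Design strength φR_n = 0.75 × 1010 = 757 kN.

757 kN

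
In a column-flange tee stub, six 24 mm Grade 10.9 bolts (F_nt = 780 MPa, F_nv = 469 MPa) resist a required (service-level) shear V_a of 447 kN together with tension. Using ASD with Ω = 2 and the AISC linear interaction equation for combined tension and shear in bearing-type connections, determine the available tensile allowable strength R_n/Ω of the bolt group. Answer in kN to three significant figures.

633 kN

A_b = π·24²/4 = 452.4 mm²; f_rv = 447 × 1000 / (6 × 452.4) = 164.7 MPa.
F'_nt = 1.3 F_nt − (Ω F_nt / F_nv) f_rv = 1.3·780 − (2·780/469)·164.7 = 466.2 MPa, capped at F_nt → F'_nt = 466.2 MPa.
R_n = F'_nt · A_b · n = 466.2 × 452.4 × 6 / 1000 = 1266 kN.
Allowable strength R_n/Ω = 1266 / 2 = 633 kN.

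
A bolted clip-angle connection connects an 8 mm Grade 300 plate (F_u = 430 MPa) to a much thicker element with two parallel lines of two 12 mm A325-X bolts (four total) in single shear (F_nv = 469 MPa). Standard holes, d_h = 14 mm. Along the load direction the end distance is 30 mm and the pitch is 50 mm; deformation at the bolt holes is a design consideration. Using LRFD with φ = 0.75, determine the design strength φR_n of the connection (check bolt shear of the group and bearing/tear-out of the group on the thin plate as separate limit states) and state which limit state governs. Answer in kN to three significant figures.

Bolt shear: A_b = π·12²/4 = 113.1 mm²; R_n = 469 × 113.1 × 4 × 1 / 1000 = 212.2 kN → 0.75 × 212.2 = 159 kN.
Bearing (1.2 l_c t F_u ≤ 2.4 d t F_u): upper limit = 2.4·12·8·430 / 1000 = 99.07 kN.
  Edge l_c = 30 − 14/2 = 23 → r_n = 94.94 kN; interior l_c = 50 − 14 = 36 → r_n = 99.07 kN.
  R_n,bearing = 2·94.94 + 2·99.07 = 388 kN → 0.75 × 388 = 291 kN.
Bolt shear governs: 159 kN.

159 kN (bolt shear governs)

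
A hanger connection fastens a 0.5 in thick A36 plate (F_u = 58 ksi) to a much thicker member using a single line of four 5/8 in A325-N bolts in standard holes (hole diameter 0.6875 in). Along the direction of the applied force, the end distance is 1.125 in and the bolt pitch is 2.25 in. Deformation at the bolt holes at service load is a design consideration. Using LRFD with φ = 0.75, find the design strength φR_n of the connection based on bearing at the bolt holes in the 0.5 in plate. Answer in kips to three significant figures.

Per bolt r_n = 1.2 l_c t F_u ≤ 2.4 d t F_u; upper limit = 2.4 × 0.625 × 0.5 × 58 = 43.5 kips.
Edge bolt: l_c = 1.125 − 0.6875/2 = 0.7812 in → 1.2 × 0.7812 × 0.5 × 58 = 27.19 → r_n = 27.19 kips.
Interior bolts: l_c = 2.25 − 0.6875 = 1.562 in → 1.2 × 1.562 × 0.5 × 58 = 54.38 → r_n = 43.5 kips.
R_n = 1 × 27.19 + 3 × 43.5 = 157.7 kips.
Design strength φR_n = 0.75 × 157.7 = 118 kips.

118 kips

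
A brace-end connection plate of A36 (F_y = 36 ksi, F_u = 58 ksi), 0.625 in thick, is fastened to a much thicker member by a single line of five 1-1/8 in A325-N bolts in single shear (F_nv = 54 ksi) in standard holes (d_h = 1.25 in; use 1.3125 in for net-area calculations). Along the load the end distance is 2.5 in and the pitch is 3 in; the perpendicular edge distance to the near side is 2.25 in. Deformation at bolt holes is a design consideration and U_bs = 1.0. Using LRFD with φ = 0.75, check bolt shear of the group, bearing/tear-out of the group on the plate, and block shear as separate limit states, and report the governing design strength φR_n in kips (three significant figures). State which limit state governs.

184 kips (block shear governs)

Bolt shear: A_b = π·1.125²/4 = 0.994 in²; R_n = 54 × 0.994 × 5 × 1 = 268.4 kips → 0.75 × 268.4 = 201 kips.
Bearing: edge l_c = 1.875, r_n = 81.56 kips; interior l_c = 1.75, r_n = 76.12 kips; R_n = 81.56 + 4·76.12 = 386.1 kips → 290 kips.
Block shear: A_gv = 9.062, A_nv = 5.371, A_nt = 0.9961 in²; R_n = min(0.6F_uA_nv, 0.6F_yA_gv) + U_bs·F_u·A_nt = 244.7 kips → 184 kips.
Block shear governs: 184 kips.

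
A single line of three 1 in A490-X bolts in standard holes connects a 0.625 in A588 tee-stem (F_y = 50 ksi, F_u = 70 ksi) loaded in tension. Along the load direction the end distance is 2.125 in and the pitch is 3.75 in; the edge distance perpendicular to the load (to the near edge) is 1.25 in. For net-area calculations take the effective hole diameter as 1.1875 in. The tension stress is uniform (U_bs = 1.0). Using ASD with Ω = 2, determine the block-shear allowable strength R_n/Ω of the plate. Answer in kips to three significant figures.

102 kips

Shear plane L_v = 2.125 + 2·3.75 = 9.625 in; A_gv = 9.625 × 0.625 = 6.016 in².
A_nv = (9.625 − 2.5·1.1875) × 0.625 = 4.16 in².
A_nt = (1.25 − 0.5·1.1875) × 0.625 = 0.4102 in².
0.6 F_u A_nv = 174.7 kips; 0.6 F_y A_gv = 180.5 kips → shear rupture governs the shear term.
R_n = 174.7 + 1.0 × 70 × 0.4102 = 203.4 kips.
Allowable strength R_n/Ω = 203.4 / 2 = 102 kips.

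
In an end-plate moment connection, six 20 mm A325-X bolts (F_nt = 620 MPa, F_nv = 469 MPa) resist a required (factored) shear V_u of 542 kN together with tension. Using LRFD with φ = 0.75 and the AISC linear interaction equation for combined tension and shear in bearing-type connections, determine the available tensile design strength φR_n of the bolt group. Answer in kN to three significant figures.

423 kN

A_b = π·20²/4 = 314.2 mm²; f_rv = 542 × 1000 / (6 × 314.2) = 287.5 MPa.
F'_nt = 1.3 F_nt − (F_nt / φF_nv) f_rv = 1.3·620 − (620/(0.75·469))·287.5 = 299.2 MPa, capped at F_nt → F'_nt = 299.2 MPa.
R_n = F'_nt · A_b · n = 299.2 × 314.2 × 6 / 1000 = 563.9 kN.
Design strength φR_n = 0.75 × 563.9 = 423 kN.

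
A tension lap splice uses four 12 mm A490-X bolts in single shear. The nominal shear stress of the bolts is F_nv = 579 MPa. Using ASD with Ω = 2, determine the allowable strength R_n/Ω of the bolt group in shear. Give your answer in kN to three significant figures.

131 kN

A_b = π × 12² / 4 = 113.1 mm².
R_n = F_nv · A_b · n · n_s = 579 × 113.1 × 4 × 1 / 1000 = 261.9 kN.
Allowable strength R_n/Ω = 261.9 / 2 = 131 kN.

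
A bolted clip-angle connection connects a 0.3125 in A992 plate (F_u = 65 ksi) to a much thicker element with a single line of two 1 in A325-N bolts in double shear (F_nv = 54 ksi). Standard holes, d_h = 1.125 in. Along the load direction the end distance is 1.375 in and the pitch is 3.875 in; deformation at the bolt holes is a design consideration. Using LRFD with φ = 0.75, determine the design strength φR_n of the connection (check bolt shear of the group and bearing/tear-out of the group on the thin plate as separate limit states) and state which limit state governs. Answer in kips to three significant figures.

Bolt shear: A_b = π·1²/4 = 0.7854 in²; R_n = 54 × 0.7854 × 2 × 2 = 169.6 kips → 0.75 × 169.6 = 127 kips.
Bearing (1.2 l_c t F_u ≤ 2.4 d t F_u): upper limit = 2.4·1·0.3125·65 = 48.75 kips.
  Edge l_c = 1.375 − 1.125/2 = 0.8125 → r_n = 19.8 kips; interior l_c = 3.875 − 1.125 = 2.75 → r_n = 48.75 kips.
  R_n,bearing = 1·19.8 + 1·48.75 = 68.55 kips → 0.75 × 68.55 = 51.4 kips.
Bearing governs: 51.4 kips.

51.4 kips (bearing governs)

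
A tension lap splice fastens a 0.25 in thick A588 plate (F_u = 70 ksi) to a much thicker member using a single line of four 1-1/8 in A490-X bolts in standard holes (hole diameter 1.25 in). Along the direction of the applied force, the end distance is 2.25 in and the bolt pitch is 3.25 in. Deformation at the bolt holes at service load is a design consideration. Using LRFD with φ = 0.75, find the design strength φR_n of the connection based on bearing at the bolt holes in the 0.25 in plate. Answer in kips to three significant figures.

Per bolt r_n = 1.2 l_c t F_u ≤ 2.4 d t F_u; upper limit = 2.4 × 1.125 × 0.25 × 70 = 47.25 kips.
Edge bolt: l_c = 2.25 − 1.25/2 = 1.625 in → 1.2 × 1.625 × 0.25 × 70 = 34.12 → r_n = 34.12 kips.
Interior bolts: l_c = 3.25 − 1.25 = 2 in → 1.2 × 2 × 0.25 × 70 = 42 → r_n = 42 kips.
R_n = 1 × 34.12 + 3 × 42 = 160.1 kips.
Design strength φR_n = 0.75 × 160.1 = 120 kips.

120 kips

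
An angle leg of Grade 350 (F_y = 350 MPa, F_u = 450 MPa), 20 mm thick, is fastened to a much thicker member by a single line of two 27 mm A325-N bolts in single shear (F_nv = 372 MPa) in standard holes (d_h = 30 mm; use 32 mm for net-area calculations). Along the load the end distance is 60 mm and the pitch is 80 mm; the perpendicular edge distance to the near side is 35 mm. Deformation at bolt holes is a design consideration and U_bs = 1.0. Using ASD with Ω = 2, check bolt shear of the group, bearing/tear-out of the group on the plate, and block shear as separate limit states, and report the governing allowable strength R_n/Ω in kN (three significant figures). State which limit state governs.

213 kN (bolt shear governs)

Bolt shear: A_b = π·27²/4 = 572.6 mm²; R_n = 372 × 572.6 × 2 × 1 / 1000 = 426 kN → 426 / 2 = 213 kN.
Bearing: edge l_c = 45, r_n = 486 kN; interior l_c = 50, r_n = 540 kN; R_n = 486 + 1·540 = 1026 kN → 513 kN.
Block shear: A_gv = 2800, A_nv = 1840, A_nt = 380 mm²; R_n = min(0.6F_uA_nv, 0.6F_yA_gv) + U_bs·F_u·A_nt = 667.8 kN → 334 kN.
Bolt shear governs: 213 kN.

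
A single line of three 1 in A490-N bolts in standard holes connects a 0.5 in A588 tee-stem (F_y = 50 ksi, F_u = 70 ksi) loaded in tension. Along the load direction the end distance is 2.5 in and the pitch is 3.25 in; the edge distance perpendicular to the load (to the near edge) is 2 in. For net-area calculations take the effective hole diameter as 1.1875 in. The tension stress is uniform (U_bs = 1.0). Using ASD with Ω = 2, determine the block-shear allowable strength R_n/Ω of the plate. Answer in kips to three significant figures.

87.9 kips

Shear plane L_v = 2.5 + 2·3.25 = 9 in; A_gv = 9 × 0.5 = 4.5 in².
A_nv = (9 − 2.5·1.1875) × 0.5 = 3.016 in².
A_nt = (2 − 0.5·1.1875) × 0.5 = 0.7031 in².
0.6 F_u A_nv = 126.7 kips; 0.6 F_y A_gv = 135 kips → shear rupture governs the shear term.
R_n = 126.7 + 1.0 × 70 × 0.7031 = 175.9 kips.
Allowable strength R_n/Ω = 175.9 / 2 = 87.9 kips.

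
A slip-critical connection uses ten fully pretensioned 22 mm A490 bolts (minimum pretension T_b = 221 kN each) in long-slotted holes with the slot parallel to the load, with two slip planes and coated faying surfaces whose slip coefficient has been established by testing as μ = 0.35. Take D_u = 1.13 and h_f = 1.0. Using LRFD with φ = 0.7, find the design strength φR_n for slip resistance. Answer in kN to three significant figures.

R_n = μ · D_u · h_f · T_b · n_s · n_b = 0.35 × 1.13 × 1.0 × 221 × 2 × 10 = 1748 kN.
Design strength φR_n = 0.7 × 1748 = 1220 kN.

1220 kN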